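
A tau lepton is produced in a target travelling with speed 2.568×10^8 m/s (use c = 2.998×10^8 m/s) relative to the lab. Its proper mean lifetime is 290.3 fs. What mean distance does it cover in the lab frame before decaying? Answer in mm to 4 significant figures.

d ≈ 0.1445 mm

β = v/c = 2.568×10^8 / 2.998×10^8 = 0.856571
γ = 1/√(1 − 0.856571²) = 1.93788
Dilated lifetime: Δt = γτ₀ = 1.93788 × 290.3 fs = 562.565 fs
d = vΔt = 0.856571c × 562.565 fs = 2.56800×10^8 m/s × 5.62565×10^-13 s = 0.1445 mm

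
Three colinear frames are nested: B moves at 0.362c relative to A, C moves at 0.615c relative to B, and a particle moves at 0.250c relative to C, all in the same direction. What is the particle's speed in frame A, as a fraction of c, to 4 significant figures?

u ≈ 0.8744c

Compose boost 2: (0.615 + 0.362)/(1 + 0.615×0.362) = 0.9770/1.22263 = 0.799097
Compose boost 3: (0.250 + 0.799097)/(1 + 0.250×0.799097) = 1.04910/1.19977 = 0.8744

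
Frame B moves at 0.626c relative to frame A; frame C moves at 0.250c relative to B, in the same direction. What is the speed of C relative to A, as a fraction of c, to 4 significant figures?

u ≈ 0.7575c

Compose boost 2: (0.250 + 0.626)/(1 + 0.250×0.626) = 0.8760/1.15650 = 0.7575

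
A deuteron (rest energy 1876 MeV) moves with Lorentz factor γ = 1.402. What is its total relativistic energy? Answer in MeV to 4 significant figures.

γ = 1.402 (given)
E = γm₀c² = 1.402 × 1876 MeV = 2630 MeV

E ≈ 2630 MeV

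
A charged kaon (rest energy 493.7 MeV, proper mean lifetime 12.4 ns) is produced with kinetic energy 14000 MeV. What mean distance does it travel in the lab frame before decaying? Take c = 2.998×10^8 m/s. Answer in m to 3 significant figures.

d ≈ 109 m

γ = 1 + K/(m₀c²) = 1 + 14000/493.7 = 29.357
β = √(1 − 1/γ²) = 0.99942
Dilated lifetime: γτ₀ = 29.357 × 12.4 ns = 364.03 ns
d = βc·γτ₀ = 0.99942 × (2.998×10^8 m/s) × 3.6403×10^-7 s = 109 m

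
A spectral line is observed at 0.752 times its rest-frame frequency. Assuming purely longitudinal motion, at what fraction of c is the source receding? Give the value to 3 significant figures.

β ≈ 0.278

f_obs/f_src = √((1−β)/(1+β)) = 0.752  ⇒  (1−β)/(1+β) = 0.56550
β = |1 − D²|/(1 + D²) = |1 − 0.56550|/(1 + 0.56550) = 0.278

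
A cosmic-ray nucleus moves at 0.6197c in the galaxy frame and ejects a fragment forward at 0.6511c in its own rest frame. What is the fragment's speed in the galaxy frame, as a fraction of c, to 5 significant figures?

Compose boost 2: (0.6511 + 0.6197)/(1 + 0.6511×0.6197) = 1.2708/1.403487 = 0.90546

u ≈ 0.90546c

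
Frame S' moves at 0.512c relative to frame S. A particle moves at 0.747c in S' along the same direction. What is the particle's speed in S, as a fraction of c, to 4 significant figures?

Relativistic velocity addition: u = (u' + v)/(1 + u'v/c²)
= (0.747 + 0.512)/(1 + 0.747×0.512) = 1.259/1.38246 = 0.9107

u ≈ 0.9107c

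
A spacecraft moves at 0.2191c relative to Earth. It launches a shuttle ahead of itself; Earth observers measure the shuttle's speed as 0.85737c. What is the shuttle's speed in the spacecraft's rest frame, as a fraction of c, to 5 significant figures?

Inverse velocity addition: u' = (u − v)/(1 − uv/c²)
= (0.85737 − 0.2191)/(1 − 0.85737×0.2191) = 0.63827/0.8121502 = 0.78590

u' ≈ 0.78590c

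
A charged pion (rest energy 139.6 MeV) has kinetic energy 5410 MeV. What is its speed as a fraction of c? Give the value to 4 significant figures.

β ≈ 0.9997

γ = 1 + K/(m₀c²) = 1 + 5410/139.6 = 39.7536
β = √(1 − 1/γ²) = 0.9997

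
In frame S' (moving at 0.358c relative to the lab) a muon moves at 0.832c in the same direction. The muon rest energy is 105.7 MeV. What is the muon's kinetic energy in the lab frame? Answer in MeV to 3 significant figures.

K ≈ 159 MeV

u_lab = (0.832 + 0.358)/(1 + 0.832×0.358) = 0.916897
γ = 1/√(1 − 0.916897²) = 2.5055
K = (γ − 1)m₀c² = (2.5055 − 1) × 105.7 = 1.5055 × 105.7 = 159 MeV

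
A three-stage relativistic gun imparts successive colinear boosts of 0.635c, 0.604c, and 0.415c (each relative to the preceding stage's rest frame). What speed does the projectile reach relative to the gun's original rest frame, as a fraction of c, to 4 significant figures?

Compose boost 2: (0.604 + 0.635)/(1 + 0.604×0.635) = 1.239/1.38354 = 0.895529
Compose boost 3: (0.415 + 0.895529)/(1 + 0.415×0.895529) = 1.31053/1.37164 = 0.9554

u ≈ 0.9554c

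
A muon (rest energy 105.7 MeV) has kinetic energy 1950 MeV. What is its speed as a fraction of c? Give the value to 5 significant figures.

γ = 1 + K/(m₀c²) = 1 + 1950/105.7 = 19.44844
β = √(1 − 1/γ²) = 0.99868

β ≈ 0.99868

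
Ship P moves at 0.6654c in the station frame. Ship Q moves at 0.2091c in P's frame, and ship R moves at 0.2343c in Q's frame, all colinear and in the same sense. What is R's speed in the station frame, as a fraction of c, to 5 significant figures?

Compose boost 2: (0.2091 + 0.6654)/(1 + 0.2091×0.6654) = 0.87450/1.139135 = 0.7676877
Compose boost 3: (0.2343 + 0.7676877)/(1 + 0.2343×0.7676877) = 1.001988/1.179869 = 0.84924

u ≈ 0.84924c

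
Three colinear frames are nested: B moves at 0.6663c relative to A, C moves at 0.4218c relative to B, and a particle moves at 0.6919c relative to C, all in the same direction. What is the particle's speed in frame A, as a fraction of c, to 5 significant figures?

u ≈ 0.97077c

Compose boost 2: (0.4218 + 0.6663)/(1 + 0.4218×0.6663) = 1.0881/1.281045 = 0.8493845
Compose boost 3: (0.6919 + 0.8493845)/(1 + 0.6919×0.8493845) = 1.541284/1.587689 = 0.97077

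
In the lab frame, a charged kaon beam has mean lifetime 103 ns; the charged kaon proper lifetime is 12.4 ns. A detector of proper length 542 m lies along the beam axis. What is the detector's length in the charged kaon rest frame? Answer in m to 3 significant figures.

L ≈ 65.3 m

Time dilation ⇒ γ = Δt/τ₀ = 103/12.4 = 8.3065
Length contraction: L = L₀/γ = 542/8.3065 = 65.3 m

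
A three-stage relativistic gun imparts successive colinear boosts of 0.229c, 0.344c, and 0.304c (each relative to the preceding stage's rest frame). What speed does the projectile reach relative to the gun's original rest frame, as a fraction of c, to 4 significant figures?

Compose boost 2: (0.344 + 0.229)/(1 + 0.344×0.229) = 0.5730/1.07878 = 0.531158
Compose boost 3: (0.304 + 0.531158)/(1 + 0.304×0.531158) = 0.835158/1.16147 = 0.7191

u ≈ 0.7191c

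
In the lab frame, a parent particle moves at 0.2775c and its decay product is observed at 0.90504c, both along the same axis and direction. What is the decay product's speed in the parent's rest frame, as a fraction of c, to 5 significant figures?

Inverse velocity addition: u' = (u − v)/(1 − uv/c²)
= (0.90504 − 0.2775)/(1 − 0.90504×0.2775) = 0.62754/0.7488514 = 0.83800

u' ≈ 0.83800c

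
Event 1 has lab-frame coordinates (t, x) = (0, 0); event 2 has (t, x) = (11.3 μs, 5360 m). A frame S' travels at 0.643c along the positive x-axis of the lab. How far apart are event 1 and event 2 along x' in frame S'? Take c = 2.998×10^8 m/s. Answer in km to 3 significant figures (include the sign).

Δx' ≈ 4.15 km

γ = 1/√(1 − 0.643²) = 1.3057
Δx' = γ(Δx − vΔt) = 1.3057 × (5360 m − 0.643×(2.998×10^8 m/s)×11.3×10^-6 s)
= 1.3057 × (3181.7 m) = 4.15 km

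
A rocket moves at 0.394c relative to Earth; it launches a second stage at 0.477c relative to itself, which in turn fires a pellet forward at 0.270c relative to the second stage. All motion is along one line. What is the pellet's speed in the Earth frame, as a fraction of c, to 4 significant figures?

Compose boost 2: (0.477 + 0.394)/(1 + 0.477×0.394) = 0.8710/1.18794 = 0.733203
Compose boost 3: (0.270 + 0.733203)/(1 + 0.270×0.733203) = 1.00320/1.19796 = 0.8374

u ≈ 0.8374c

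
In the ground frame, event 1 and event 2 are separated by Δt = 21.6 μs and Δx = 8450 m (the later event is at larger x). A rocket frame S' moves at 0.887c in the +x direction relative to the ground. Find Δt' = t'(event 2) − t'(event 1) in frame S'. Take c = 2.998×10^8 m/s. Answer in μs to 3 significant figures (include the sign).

γ = 1/√(1 − 0.887²) = 2.1656
Δt' = γ(Δt − vΔx/c²) = 2.1656 × (21.6 μs − 0.887×8450 m / (2.998×10^8 m/s))
= 2.1656 × (-3.4005 μs) = -7.36 μs

Δt' ≈ -7.36 μs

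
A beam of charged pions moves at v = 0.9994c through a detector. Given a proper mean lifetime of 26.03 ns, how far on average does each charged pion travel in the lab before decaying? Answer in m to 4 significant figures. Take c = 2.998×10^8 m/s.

d ≈ 225.2 m

γ = 1/√(1 − 0.9994²) = 28.8718
Dilated lifetime: Δt = γτ₀ = 28.8718 × 26.03 ns = 751.534 ns
d = vΔt = 0.9994c × 751.534 ns = 2.99620×10^8 m/s × 7.51534×10^-7 s = 225.2 m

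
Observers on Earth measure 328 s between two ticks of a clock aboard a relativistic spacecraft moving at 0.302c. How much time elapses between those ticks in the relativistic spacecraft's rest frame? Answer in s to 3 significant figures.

τ₀ ≈ 313 s

γ = 1/√(1 − 0.302²) = 1.0490
Proper time: τ₀ = Δt/γ = 328/1.0490 = 313 s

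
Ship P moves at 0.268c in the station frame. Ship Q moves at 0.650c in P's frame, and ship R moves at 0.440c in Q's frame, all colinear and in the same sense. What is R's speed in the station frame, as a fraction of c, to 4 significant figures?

u ≈ 0.9091c

Compose boost 2: (0.650 + 0.268)/(1 + 0.650×0.268) = 0.9180/1.17420 = 0.781809
Compose boost 3: (0.440 + 0.781809)/(1 + 0.440×0.781809) = 1.22181/1.34400 = 0.9091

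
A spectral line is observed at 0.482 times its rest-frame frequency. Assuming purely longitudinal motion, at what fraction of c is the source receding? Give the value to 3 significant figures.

f_obs/f_src = √((1−β)/(1+β)) = 0.482  ⇒  (1−β)/(1+β) = 0.23232
β = |1 − D²|/(1 + D²) = |1 − 0.23232|/(1 + 0.23232) = 0.623

β ≈ 0.623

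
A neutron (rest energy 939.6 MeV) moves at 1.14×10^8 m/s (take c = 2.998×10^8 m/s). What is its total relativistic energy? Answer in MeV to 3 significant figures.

β = v/c = 1.14×10^8 / 2.998×10^8 = 0.38025
γ = 1/√(1 − 0.38025²) = 1.0812
E = γm₀c² = 1.0812 × 939.6 MeV = 1020 MeV

E ≈ 1020 MeV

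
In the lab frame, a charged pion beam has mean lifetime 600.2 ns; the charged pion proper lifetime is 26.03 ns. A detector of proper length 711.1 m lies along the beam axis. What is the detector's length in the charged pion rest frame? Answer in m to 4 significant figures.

Time dilation ⇒ γ = Δt/τ₀ = 600.2/26.03 = 23.0580
Length contraction: L = L₀/γ = 711.1/23.0580 = 30.84 m

L ≈ 30.84 m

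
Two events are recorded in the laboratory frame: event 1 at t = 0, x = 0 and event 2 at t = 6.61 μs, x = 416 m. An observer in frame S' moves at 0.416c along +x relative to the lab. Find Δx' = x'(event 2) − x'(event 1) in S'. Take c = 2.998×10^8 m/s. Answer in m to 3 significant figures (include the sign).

Δx' ≈ -449 m

γ = 1/√(1 − 0.416²) = 1.0997
Δx' = γ(Δx − vΔt) = 1.0997 × (416 m − 0.416×(2.998×10^8 m/s)×6.61×10^-6 s)
= 1.0997 × (-408.38 m) = -449 m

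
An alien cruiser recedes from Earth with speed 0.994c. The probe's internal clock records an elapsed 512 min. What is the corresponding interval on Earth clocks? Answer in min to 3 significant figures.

γ = 1/√(1 − 0.994²) = 9.1424
Time dilation: Δt = γτ₀ = 9.1424 × 512 min = 4680 min

Δt ≈ 4680 min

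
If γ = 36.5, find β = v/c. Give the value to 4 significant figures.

β ≈ 0.9996

β = √(1 − 1/γ²) = √(1 − 1/36.5²) = √(0.999249) = 0.9996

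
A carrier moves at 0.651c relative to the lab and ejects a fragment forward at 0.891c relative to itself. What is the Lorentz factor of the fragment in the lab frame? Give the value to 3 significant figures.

u_lab = (0.891 + 0.651)/(1 + 0.891×0.651) = 1.542/1.58004 = 0.975924
γ = 1/√(1 − 0.975924²) = 4.58

γ ≈ 4.58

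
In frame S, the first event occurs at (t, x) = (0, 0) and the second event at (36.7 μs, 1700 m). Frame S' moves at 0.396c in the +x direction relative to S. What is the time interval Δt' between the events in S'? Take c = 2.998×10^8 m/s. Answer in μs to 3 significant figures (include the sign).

γ = 1/√(1 − 0.396²) = 1.0890
Δt' = γ(Δt − vΔx/c²) = 1.0890 × (36.7 μs − 0.396×1700 m / (2.998×10^8 m/s))
= 1.0890 × (34.455 μs) = 37.5 μs

Δt' ≈ 37.5 μs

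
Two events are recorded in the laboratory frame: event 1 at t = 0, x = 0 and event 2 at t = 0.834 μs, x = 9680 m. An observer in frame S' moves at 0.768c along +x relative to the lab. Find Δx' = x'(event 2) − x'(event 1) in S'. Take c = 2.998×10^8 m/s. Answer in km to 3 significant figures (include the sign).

γ = 1/√(1 − 0.768²) = 1.5614
Δx' = γ(Δx − vΔt) = 1.5614 × (9680 m − 0.768×(2.998×10^8 m/s)×0.834×10^-6 s)
= 1.5614 × (9488.0 m) = 14.8 km

Δx' ≈ 14.8 km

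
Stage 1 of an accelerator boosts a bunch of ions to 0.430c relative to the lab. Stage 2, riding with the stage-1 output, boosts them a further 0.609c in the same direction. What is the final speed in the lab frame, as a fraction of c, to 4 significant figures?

u ≈ 0.8234c

Compose boost 2: (0.609 + 0.430)/(1 + 0.609×0.430) = 1.039/1.26187 = 0.8234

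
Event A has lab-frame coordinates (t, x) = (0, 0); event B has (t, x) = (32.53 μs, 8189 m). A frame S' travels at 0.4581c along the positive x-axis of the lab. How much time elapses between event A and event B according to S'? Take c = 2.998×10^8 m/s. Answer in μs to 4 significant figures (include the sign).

γ = 1/√(1 − 0.4581²) = 1.12499
Δt' = γ(Δt − vΔx/c²) = 1.12499 × (32.53 μs − 0.4581×8189 m / (2.998×10^8 m/s))
= 1.12499 × (20.0171 μs) = 22.52 μs

Δt' ≈ 22.52 μs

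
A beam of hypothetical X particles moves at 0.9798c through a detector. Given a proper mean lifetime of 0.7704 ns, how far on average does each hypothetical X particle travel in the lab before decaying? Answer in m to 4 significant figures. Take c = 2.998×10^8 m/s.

d ≈ 1.132 m

γ = 1/√(1 − 0.9798²) = 5.00050
Dilated lifetime: Δt = γτ₀ = 5.00050 × 0.7704 ns = 3.85239 ns
d = vΔt = 0.9798c × 3.85239 ns = 2.93744×10^8 m/s × 3.85239×10^-9 s = 1.132 m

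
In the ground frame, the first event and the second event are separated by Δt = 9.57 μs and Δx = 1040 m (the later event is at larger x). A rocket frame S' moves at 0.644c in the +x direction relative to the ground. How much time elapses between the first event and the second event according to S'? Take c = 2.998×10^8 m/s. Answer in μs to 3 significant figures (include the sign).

γ = 1/√(1 − 0.644²) = 1.3071
Δt' = γ(Δt − vΔx/c²) = 1.3071 × (9.57 μs − 0.644×1040 m / (2.998×10^8 m/s))
= 1.3071 × (7.3360 μs) = 9.59 μs

Δt' ≈ 9.59 μs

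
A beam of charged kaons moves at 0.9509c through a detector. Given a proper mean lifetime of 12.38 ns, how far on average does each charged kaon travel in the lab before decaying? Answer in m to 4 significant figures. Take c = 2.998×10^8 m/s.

d ≈ 11.40 m

γ = 1/√(1 − 0.9509²) = 3.23104
Dilated lifetime: Δt = γτ₀ = 3.23104 × 12.38 ns = 40.0002 ns
d = vΔt = 0.9509c × 40.0002 ns = 2.85080×10^8 m/s × 4.00002×10^-8 s = 11.40 m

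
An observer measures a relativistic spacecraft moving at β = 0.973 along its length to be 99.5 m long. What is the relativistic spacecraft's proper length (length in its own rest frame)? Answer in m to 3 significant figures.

L₀ ≈ 431 m

γ = 1/√(1 − 0.973²) = 4.3327
L₀ = γL = 4.3327 × 99.5 = 431 m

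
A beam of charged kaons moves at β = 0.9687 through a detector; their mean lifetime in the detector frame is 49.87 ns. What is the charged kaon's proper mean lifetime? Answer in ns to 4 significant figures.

γ = 1/√(1 − 0.9687²) = 4.02845
Proper time: τ₀ = Δt/γ = 49.87/4.02845 = 12.38 ns

τ₀ ≈ 12.38 ns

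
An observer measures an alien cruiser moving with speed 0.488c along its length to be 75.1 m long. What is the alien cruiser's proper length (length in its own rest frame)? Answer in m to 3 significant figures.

L₀ ≈ 86.0 m

γ = 1/√(1 − 0.488²) = 1.1457
L₀ = γL = 1.1457 × 75.1 = 86.0 m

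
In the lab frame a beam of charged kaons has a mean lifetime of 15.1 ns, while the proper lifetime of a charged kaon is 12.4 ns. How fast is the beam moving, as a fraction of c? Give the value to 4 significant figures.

γ = Δt/τ₀ = 15.1/12.4 = 1.21774
β = √(1 − 1/γ²) = √(1 − 1/1.21774²) = 0.5707

β ≈ 0.5707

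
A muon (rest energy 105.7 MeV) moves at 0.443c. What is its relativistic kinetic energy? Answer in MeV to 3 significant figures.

K ≈ 12.2 MeV

γ = 1/√(1 − 0.443²) = 1.1154
K = (γ − 1)m₀c² = (1.1154 − 1) × 105.7 MeV = 0.11542 × 105.7 MeV = 12.2 MeV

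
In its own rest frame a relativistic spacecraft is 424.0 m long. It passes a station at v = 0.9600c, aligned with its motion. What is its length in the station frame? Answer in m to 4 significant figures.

L ≈ 118.7 m

γ = 1/√(1 − 0.9600²) = 3.57143
Length contraction: L = L₀/γ = 424.0/3.57143 = 118.7 m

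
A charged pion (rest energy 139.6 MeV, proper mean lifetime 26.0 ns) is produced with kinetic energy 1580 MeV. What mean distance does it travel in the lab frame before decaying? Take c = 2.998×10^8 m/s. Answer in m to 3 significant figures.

d ≈ 95.7 m

γ = 1 + K/(m₀c²) = 1 + 1580/139.6 = 12.318
β = √(1 − 1/γ²) = 0.99670
Dilated lifetime: γτ₀ = 12.318 × 26.0 ns = 320.27 ns
d = βc·γτ₀ = 0.99670 × (2.998×10^8 m/s) × 3.2027×10^-7 s = 95.7 m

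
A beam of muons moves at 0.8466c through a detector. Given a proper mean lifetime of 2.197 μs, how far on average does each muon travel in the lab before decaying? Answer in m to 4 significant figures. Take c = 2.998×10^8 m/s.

d ≈ 1048 m

γ = 1/√(1 − 0.8466²) = 1.87889
Dilated lifetime: Δt = γτ₀ = 1.87889 × 2.197 μs = 4.12792 μs
d = vΔt = 0.8466c × 4.12792 μs = 2.53811×10^8 m/s × 4.12792×10^-6 s = 1048 m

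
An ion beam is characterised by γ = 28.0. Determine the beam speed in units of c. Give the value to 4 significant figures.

β ≈ 0.9994

β = √(1 − 1/γ²) = √(1 − 1/28.0²) = √(0.998724) = 0.9994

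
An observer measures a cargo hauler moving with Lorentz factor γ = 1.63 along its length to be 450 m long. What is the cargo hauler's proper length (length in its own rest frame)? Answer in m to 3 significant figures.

L₀ ≈ 734 m

γ = 1.63 (given)
L₀ = γL = 1.63 × 450 = 734 m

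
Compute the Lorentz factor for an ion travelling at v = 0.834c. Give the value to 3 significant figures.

γ ≈ 1.81

γ = 1/√(1 − β²) = 1/√(1 − 0.834²) = 1/√(0.30444) = 1.81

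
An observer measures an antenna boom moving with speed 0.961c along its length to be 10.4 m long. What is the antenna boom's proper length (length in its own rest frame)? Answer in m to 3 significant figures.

γ = 1/√(1 − 0.961²) = 3.6160
L₀ = γL = 3.6160 × 10.4 = 37.6 m

L₀ ≈ 37.6 m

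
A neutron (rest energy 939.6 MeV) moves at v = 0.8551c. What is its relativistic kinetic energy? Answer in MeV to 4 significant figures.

K ≈ 872.7 MeV

γ = 1/√(1 − 0.8551²) = 1.92878
K = (γ − 1)m₀c² = (1.92878 − 1) × 939.6 MeV = 0.928778 × 939.6 MeV = 872.7 MeV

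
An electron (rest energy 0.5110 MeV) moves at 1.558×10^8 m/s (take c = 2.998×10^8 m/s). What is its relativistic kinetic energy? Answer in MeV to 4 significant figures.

β = v/c = 1.558×10^8 / 2.998×10^8 = 0.519680
γ = 1/√(1 − 0.519680²) = 1.17047
K = (γ − 1)m₀c² = (1.17047 − 1) × 0.5110 MeV = 0.170465 × 0.5110 MeV = 0.08711 MeV

K ≈ 0.08711 MeV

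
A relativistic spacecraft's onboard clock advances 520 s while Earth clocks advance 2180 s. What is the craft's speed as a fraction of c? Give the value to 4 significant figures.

γ = Δt/τ₀ = 2180/520 = 4.19231
β = √(1 − 1/γ²) = √(1 − 1/4.19231²) = 0.9711

β ≈ 0.9711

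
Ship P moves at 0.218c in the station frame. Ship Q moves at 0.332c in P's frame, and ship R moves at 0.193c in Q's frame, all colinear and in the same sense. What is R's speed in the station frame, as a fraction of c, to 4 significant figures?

Compose boost 2: (0.332 + 0.218)/(1 + 0.332×0.218) = 0.5500/1.07238 = 0.512880
Compose boost 3: (0.193 + 0.512880)/(1 + 0.193×0.512880) = 0.705880/1.09899 = 0.6423

u ≈ 0.6423c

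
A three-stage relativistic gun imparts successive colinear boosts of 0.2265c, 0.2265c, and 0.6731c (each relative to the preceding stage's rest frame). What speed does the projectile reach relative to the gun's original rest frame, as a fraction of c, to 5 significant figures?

Compose boost 2: (0.2265 + 0.2265)/(1 + 0.2265×0.2265) = 0.45300/1.051302 = 0.4308942
Compose boost 3: (0.6731 + 0.4308942)/(1 + 0.6731×0.4308942) = 1.103994/1.290035 = 0.85579

u ≈ 0.85579c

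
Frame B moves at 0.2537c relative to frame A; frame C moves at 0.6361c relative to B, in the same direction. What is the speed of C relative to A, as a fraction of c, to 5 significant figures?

u ≈ 0.76616c

Compose boost 2: (0.6361 + 0.2537)/(1 + 0.6361×0.2537) = 0.88980/1.161379 = 0.76616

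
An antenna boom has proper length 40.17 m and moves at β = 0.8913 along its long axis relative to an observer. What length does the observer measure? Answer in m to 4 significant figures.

γ = 1/√(1 − 0.8913²) = 2.20549
Length contraction: L = L₀/γ = 40.17/2.20549 = 18.21 m

L ≈ 18.21 m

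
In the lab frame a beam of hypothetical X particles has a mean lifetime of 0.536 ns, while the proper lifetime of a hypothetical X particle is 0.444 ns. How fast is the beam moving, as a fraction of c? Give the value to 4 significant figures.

β ≈ 0.5602

γ = Δt/τ₀ = 0.536/0.444 = 1.20721
β = √(1 − 1/γ²) = √(1 − 1/1.20721²) = 0.5602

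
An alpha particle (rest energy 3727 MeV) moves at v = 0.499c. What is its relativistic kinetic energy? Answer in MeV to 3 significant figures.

γ = 1/√(1 − 0.499²) = 1.1539
K = (γ − 1)m₀c² = (1.1539 − 1) × 3727 MeV = 0.15393 × 3727 MeV = 574 MeV

K ≈ 574 MeV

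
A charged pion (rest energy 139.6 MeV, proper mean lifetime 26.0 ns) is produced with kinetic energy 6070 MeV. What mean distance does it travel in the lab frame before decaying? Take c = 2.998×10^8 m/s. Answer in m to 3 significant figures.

γ = 1 + K/(m₀c²) = 1 + 6070/139.6 = 44.481
β = √(1 − 1/γ²) = 0.99975
Dilated lifetime: γτ₀ = 44.481 × 26.0 ns = 1156.5 ns
d = βc·γτ₀ = 0.99975 × (2.998×10^8 m/s) × 1.1565×10^-6 s = 347 m

d ≈ 347 m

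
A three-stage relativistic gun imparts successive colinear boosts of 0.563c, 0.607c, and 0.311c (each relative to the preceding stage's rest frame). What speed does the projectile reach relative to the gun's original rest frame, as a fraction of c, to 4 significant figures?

Compose boost 2: (0.607 + 0.563)/(1 + 0.607×0.563) = 1.170/1.34174 = 0.872001
Compose boost 3: (0.311 + 0.872001)/(1 + 0.311×0.872001) = 1.18300/1.27119 = 0.9306

u ≈ 0.9306c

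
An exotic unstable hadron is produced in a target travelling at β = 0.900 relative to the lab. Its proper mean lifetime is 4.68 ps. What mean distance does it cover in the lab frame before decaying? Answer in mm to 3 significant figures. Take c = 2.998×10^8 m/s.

γ = 1/√(1 − 0.900²) = 2.2942
Dilated lifetime: Δt = γτ₀ = 2.2942 × 4.68 ps = 10.737 ps
d = vΔt = 0.900c × 10.737 ps = 2.6982×10^8 m/s × 1.0737×10^-11 s = 2.90 mm

d ≈ 2.90 mm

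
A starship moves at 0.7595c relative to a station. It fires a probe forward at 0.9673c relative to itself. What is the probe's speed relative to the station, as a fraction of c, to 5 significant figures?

Relativistic velocity addition: u = (u' + v)/(1 + u'v/c²)
= (0.9673 + 0.7595)/(1 + 0.9673×0.7595) = 1.7268/1.734664 = 0.99547

u ≈ 0.99547c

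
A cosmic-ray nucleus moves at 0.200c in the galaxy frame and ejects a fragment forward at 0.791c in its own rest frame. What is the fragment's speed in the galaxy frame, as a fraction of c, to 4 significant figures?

Compose boost 2: (0.791 + 0.200)/(1 + 0.791×0.200) = 0.9910/1.15820 = 0.8556

u ≈ 0.8556c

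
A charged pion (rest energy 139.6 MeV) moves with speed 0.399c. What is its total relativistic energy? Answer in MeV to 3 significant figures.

γ = 1/√(1 − 0.399²) = 1.0906
E = γm₀c² = 1.0906 × 139.6 MeV = 152 MeV

E ≈ 152 MeV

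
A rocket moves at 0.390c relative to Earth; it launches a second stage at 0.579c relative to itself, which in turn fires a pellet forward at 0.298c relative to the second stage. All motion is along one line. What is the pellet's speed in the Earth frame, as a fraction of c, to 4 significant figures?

u ≈ 0.8810c

Compose boost 2: (0.579 + 0.390)/(1 + 0.579×0.390) = 0.9690/1.22581 = 0.790498
Compose boost 3: (0.298 + 0.790498)/(1 + 0.298×0.790498) = 1.08850/1.23557 = 0.8810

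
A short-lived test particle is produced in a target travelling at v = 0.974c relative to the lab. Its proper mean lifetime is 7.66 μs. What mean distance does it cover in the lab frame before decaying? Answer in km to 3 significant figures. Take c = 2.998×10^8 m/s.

d ≈ 9.87 km

γ = 1/√(1 − 0.974²) = 4.4141
Dilated lifetime: Δt = γτ₀ = 4.4141 × 7.66 μs = 33.812 μs
d = vΔt = 0.974c × 33.812 μs = 2.9201×10^8 m/s × 3.3812×10^-5 s = 9.87 km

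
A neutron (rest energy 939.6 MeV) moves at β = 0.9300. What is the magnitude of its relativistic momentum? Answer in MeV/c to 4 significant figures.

p ≈ 2377 MeV/c

γ = 1/√(1 − 0.9300²) = 2.72065
p = γβm₀c = 2.72065 × 0.9300 × 939.6 MeV/c = 2377 MeV/c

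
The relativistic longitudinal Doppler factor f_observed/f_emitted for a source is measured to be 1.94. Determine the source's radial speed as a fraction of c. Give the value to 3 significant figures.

β ≈ 0.580

f_obs/f_src = √((1+β)/(1−β)) = 1.94  ⇒  (1+β)/(1−β) = 3.7636
β = |1 − D²|/(1 + D²) = |1 − 3.7636|/(1 + 3.7636) = 0.580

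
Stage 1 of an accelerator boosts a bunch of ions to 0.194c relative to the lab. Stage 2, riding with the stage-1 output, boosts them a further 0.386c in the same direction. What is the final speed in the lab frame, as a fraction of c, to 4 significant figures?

Compose boost 2: (0.386 + 0.194)/(1 + 0.386×0.194) = 0.5800/1.07488 = 0.5396

u ≈ 0.5396c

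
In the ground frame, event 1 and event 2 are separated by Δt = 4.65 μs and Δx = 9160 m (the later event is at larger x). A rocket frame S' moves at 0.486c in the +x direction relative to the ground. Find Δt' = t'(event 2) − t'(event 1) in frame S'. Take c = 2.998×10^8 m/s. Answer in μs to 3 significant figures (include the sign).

Δt' ≈ -11.7 μs

γ = 1/√(1 − 0.486²) = 1.1442
Δt' = γ(Δt − vΔx/c²) = 1.1442 × (4.65 μs − 0.486×9160 m / (2.998×10^8 m/s))
= 1.1442 × (-10.199 μs) = -11.7 μs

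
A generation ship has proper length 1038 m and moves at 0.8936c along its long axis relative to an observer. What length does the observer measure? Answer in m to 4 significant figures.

γ = 1/√(1 − 0.8936²) = 2.22785
Length contraction: L = L₀/γ = 1038/2.22785 = 465.9 m

L ≈ 465.9 m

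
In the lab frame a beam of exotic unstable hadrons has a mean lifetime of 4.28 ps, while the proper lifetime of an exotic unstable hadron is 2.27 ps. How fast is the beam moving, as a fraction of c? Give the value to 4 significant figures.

γ = Δt/τ₀ = 4.28/2.27 = 1.88546
β = √(1 − 1/γ²) = √(1 − 1/1.88546²) = 0.8478

β ≈ 0.8478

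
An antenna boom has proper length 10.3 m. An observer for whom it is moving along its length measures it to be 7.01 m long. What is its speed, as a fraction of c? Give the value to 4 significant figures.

γ = L₀/L = 10.3/7.01 = 1.46933
β = √(1 − 1/γ²) = 0.7327

β ≈ 0.7327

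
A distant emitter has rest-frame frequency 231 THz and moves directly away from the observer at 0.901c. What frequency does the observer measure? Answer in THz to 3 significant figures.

f_obs ≈ 52.7 THz

Relativistic Doppler: f_obs = f_src √((1−β)/(1+β))
= 231 × √(0.099000/1.9010) = 231 × 0.22821 = 52.7 THz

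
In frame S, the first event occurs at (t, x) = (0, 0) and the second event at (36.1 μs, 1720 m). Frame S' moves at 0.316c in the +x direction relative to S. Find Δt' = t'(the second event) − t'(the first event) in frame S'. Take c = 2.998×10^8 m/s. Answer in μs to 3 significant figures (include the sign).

γ = 1/√(1 − 0.316²) = 1.0540
Δt' = γ(Δt − vΔx/c²) = 1.0540 × (36.1 μs − 0.316×1720 m / (2.998×10^8 m/s))
= 1.0540 × (34.287 μs) = 36.1 μs

Δt' ≈ 36.1 μs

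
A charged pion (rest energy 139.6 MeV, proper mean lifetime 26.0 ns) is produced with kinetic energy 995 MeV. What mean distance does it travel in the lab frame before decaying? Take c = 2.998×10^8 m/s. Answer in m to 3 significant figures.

γ = 1 + K/(m₀c²) = 1 + 995/139.6 = 8.1275
β = √(1 − 1/γ²) = 0.99240
Dilated lifetime: γτ₀ = 8.1275 × 26.0 ns = 211.32 ns
d = βc·γτ₀ = 0.99240 × (2.998×10^8 m/s) × 2.1132×10^-7 s = 62.9 m

d ≈ 62.9 m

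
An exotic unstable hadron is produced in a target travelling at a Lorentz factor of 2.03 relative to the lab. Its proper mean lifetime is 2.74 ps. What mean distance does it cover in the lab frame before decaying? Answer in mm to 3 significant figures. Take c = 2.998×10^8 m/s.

d ≈ 1.45 mm

β = √(1 − 1/γ²) = √(1 − 1/2.03²) = 0.87025
Dilated lifetime: Δt = γτ₀ = 2.03 × 2.74 ps = 5.5622 ps
d = vΔt = 0.87025c × 5.5622 ps = 2.6090×10^8 m/s × 5.5622×10^-12 s = 1.45 mm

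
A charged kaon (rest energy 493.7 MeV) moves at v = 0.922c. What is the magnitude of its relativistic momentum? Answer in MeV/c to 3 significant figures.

p ≈ 1180 MeV/c

γ = 1/√(1 − 0.922²) = 2.5827
p = γβm₀c = 2.5827 × 0.922 × 493.7 MeV/c = 1180 MeV/c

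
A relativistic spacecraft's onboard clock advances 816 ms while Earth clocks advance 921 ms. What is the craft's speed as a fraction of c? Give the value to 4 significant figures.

γ = Δt/τ₀ = 921/816 = 1.12868
β = √(1 − 1/γ²) = √(1 − 1/1.12868²) = 0.4637

β ≈ 0.4637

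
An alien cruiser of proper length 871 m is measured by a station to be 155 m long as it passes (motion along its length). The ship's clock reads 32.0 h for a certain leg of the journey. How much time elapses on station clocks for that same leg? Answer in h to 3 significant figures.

Δt ≈ 180 h

Length contraction ⇒ γ = L₀/L = 871/155 = 5.6194
Time dilation: Δt = γτ₀ = 5.6194 × 32.0 h = 180 h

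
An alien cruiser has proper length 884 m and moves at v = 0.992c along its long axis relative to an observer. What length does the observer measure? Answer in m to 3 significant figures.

L ≈ 112 m

γ = 1/√(1 − 0.992²) = 7.9216
Length contraction: L = L₀/γ = 884/7.9216 = 112 m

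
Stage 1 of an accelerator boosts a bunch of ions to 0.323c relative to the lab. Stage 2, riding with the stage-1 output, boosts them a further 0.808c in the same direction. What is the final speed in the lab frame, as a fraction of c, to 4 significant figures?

u ≈ 0.8969c

Compose boost 2: (0.808 + 0.323)/(1 + 0.808×0.323) = 1.131/1.26098 = 0.8969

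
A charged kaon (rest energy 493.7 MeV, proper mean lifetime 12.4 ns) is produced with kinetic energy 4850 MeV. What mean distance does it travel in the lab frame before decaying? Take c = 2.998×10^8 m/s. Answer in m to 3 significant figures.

γ = 1 + K/(m₀c²) = 1 + 4850/493.7 = 10.824
β = √(1 − 1/γ²) = 0.99572
Dilated lifetime: γτ₀ = 10.824 × 12.4 ns = 134.21 ns
d = βc·γτ₀ = 0.99572 × (2.998×10^8 m/s) × 1.3421×10^-7 s = 40.1 m

d ≈ 40.1 m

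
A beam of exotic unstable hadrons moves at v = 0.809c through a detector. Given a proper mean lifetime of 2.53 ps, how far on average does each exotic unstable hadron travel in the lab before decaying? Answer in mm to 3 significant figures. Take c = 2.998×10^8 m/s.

γ = 1/√(1 − 0.809²) = 1.7012
Dilated lifetime: Δt = γτ₀ = 1.7012 × 2.53 ps = 4.3041 ps
d = vΔt = 0.809c × 4.3041 ps = 2.4254×10^8 m/s × 4.3041×10^-12 s = 1.04 mm

d ≈ 1.04 mm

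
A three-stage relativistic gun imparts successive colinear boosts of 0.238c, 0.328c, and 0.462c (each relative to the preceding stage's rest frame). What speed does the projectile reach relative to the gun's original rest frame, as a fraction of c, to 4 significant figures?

u ≈ 0.7943c

Compose boost 2: (0.328 + 0.238)/(1 + 0.328×0.238) = 0.5660/1.07806 = 0.525015
Compose boost 3: (0.462 + 0.525015)/(1 + 0.462×0.525015) = 0.987015/1.24256 = 0.7943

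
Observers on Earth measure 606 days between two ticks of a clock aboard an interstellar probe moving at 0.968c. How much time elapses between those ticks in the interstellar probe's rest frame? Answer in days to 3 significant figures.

γ = 1/√(1 − 0.968²) = 3.9849
Proper time: τ₀ = Δt/γ = 606/3.9849 = 152 days

τ₀ ≈ 152 days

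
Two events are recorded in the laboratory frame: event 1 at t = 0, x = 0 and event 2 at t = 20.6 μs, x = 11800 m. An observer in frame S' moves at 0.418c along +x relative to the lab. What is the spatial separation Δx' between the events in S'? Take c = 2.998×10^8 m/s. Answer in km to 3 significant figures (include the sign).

γ = 1/√(1 − 0.418²) = 1.1008
Δx' = γ(Δx − vΔt) = 1.1008 × (11800 m − 0.418×(2.998×10^8 m/s)×20.6×10^-6 s)
= 1.1008 × (9218.5 m) = 10.1 km

Δx' ≈ 10.1 km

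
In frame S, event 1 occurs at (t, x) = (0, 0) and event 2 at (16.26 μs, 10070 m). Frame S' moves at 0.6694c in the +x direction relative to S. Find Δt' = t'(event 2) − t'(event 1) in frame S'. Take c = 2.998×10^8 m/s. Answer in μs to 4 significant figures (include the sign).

Δt' ≈ -8.379 μs

γ = 1/√(1 − 0.6694²) = 1.34607
Δt' = γ(Δt − vΔx/c²) = 1.34607 × (16.26 μs − 0.6694×10070 m / (2.998×10^8 m/s))
= 1.34607 × (-6.22452 μs) = -8.379 μs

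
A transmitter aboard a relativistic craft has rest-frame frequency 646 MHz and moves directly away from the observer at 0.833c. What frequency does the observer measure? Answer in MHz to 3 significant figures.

f_obs ≈ 195 MHz

Relativistic Doppler: f_obs = f_src √((1−β)/(1+β))
= 646 × √(0.16700/1.8330) = 646 × 0.30184 = 195 MHz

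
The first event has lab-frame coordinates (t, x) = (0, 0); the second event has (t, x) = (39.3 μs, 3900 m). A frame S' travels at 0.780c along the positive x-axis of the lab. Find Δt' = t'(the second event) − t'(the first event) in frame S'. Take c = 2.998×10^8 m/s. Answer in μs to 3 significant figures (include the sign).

Δt' ≈ 46.6 μs

γ = 1/√(1 − 0.780²) = 1.5980
Δt' = γ(Δt − vΔx/c²) = 1.5980 × (39.3 μs − 0.780×3900 m / (2.998×10^8 m/s))
= 1.5980 × (29.153 μs) = 46.6 μs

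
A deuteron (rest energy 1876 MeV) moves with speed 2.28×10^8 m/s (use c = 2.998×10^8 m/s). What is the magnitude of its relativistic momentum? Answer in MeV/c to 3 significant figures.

β = v/c = 2.28×10^8 / 2.998×10^8 = 0.76051
γ = 1/√(1 − 0.76051²) = 1.5400
p = γβm₀c = 1.5400 × 0.76051 × 1876 MeV/c = 2200 MeV/c

p ≈ 2200 MeV/c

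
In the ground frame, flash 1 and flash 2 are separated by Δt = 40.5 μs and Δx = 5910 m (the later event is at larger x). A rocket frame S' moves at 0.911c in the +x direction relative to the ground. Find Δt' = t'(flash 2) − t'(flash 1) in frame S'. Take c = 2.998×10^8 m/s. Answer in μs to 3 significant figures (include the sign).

Δt' ≈ 54.7 μs

γ = 1/√(1 − 0.911²) = 2.4248
Δt' = γ(Δt − vΔx/c²) = 2.4248 × (40.5 μs − 0.911×5910 m / (2.998×10^8 m/s))
= 2.4248 × (22.541 μs) = 54.7 μs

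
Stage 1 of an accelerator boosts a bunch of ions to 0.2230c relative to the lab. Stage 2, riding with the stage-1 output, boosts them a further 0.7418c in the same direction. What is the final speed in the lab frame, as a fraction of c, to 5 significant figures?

u ≈ 0.82786c

Compose boost 2: (0.7418 + 0.2230)/(1 + 0.7418×0.2230) = 0.96480/1.165421 = 0.82786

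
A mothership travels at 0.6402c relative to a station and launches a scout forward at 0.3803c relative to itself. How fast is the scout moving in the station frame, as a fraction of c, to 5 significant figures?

u ≈ 0.82069c

Compose boost 2: (0.3803 + 0.6402)/(1 + 0.3803×0.6402) = 1.0205/1.243468 = 0.82069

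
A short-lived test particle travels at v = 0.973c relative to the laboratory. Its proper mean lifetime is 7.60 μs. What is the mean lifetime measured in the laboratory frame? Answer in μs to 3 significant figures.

Δt ≈ 32.9 μs

γ = 1/√(1 − 0.973²) = 4.3327
Time dilation: Δt = γτ₀ = 4.3327 × 7.60 μs = 32.9 μs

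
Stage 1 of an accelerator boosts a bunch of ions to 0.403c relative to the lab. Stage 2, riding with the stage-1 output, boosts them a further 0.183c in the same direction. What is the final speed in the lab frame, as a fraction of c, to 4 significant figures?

u ≈ 0.5458c

Compose boost 2: (0.183 + 0.403)/(1 + 0.183×0.403) = 0.5860/1.07375 = 0.5458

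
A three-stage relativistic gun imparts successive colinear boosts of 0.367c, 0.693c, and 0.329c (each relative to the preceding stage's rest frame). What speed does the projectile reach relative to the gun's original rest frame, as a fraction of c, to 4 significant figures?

Compose boost 2: (0.693 + 0.367)/(1 + 0.693×0.367) = 1.060/1.25433 = 0.845072
Compose boost 3: (0.329 + 0.845072)/(1 + 0.329×0.845072) = 1.17407/1.27803 = 0.9187

u ≈ 0.9187c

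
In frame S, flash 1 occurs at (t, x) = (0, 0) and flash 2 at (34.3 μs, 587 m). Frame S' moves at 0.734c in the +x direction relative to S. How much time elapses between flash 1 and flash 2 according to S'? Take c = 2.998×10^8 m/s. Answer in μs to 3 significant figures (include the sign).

Δt' ≈ 48.4 μs

γ = 1/√(1 − 0.734²) = 1.4724
Δt' = γ(Δt − vΔx/c²) = 1.4724 × (34.3 μs − 0.734×587 m / (2.998×10^8 m/s))
= 1.4724 × (32.863 μs) = 48.4 μs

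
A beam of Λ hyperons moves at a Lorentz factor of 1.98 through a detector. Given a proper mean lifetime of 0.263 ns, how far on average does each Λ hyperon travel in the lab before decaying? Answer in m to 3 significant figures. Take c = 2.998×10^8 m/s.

d ≈ 0.135 m

β = √(1 − 1/γ²) = √(1 − 1/1.98²) = 0.86309
Dilated lifetime: Δt = γτ₀ = 1.98 × 0.263 ns = 0.52074 ns
d = vΔt = 0.86309c × 0.52074 ns = 2.5875×10^8 m/s × 5.2074×10^-10 s = 0.135 m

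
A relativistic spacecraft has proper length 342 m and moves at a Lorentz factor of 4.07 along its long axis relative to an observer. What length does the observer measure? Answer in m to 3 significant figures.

L ≈ 84.0 m

γ = 4.07 (given)
Length contraction: L = L₀/γ = 342/4.07 = 84.0 m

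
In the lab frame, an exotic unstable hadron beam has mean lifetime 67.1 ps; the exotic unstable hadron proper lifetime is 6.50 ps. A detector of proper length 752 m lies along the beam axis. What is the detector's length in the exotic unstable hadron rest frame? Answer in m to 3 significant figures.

Time dilation ⇒ γ = Δt/τ₀ = 67.1/6.50 = 10.323
Length contraction: L = L₀/γ = 752/10.323 = 72.8 m

L ≈ 72.8 m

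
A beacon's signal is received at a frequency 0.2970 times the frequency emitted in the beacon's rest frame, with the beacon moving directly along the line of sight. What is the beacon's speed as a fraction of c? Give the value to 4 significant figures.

f_obs/f_src = √((1−β)/(1+β)) = 0.2970  ⇒  (1−β)/(1+β) = 0.0882090
β = |1 − D²|/(1 + D²) = |1 − 0.0882090|/(1 + 0.0882090) = 0.8379

β ≈ 0.8379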